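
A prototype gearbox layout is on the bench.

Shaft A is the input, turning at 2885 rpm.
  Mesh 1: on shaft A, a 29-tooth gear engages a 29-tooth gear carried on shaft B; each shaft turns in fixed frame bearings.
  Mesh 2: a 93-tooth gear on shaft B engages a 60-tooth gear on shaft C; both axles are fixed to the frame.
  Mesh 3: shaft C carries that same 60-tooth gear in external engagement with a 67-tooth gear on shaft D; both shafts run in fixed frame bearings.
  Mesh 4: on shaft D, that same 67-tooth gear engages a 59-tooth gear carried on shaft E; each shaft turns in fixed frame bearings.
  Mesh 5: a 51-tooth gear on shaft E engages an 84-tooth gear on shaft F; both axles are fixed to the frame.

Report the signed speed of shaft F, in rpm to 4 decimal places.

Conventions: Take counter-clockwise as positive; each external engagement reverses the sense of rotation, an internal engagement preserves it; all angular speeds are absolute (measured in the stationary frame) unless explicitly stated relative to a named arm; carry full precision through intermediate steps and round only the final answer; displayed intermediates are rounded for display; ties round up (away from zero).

class = fixed-axis compound train [5 meshes; 5 ratios multiply, 5 sense flips]
mesh 1 [29T→29T]: ω = 2885.0000×29/29 = 2885.0000 rpm, sense flips to −
mesh 2 [93T→60T]: ω = 2885.0000×93/60 = 4471.7500 rpm, sense flips to +
mesh 3 [60T→67T]: ω = 4471.7500×60/67 = 4004.5522 rpm, sense flips to −
mesh 4 [67T→59T]: ω = 4004.5522×67/59 = 4547.5424 rpm, sense flips to +
mesh 5 [51T→84T]: ω = 4547.5424×51/84 = 2761.0079 rpm, sense flips to −
signed output speed = -2761.0079 rpm

-2761.0079 rpm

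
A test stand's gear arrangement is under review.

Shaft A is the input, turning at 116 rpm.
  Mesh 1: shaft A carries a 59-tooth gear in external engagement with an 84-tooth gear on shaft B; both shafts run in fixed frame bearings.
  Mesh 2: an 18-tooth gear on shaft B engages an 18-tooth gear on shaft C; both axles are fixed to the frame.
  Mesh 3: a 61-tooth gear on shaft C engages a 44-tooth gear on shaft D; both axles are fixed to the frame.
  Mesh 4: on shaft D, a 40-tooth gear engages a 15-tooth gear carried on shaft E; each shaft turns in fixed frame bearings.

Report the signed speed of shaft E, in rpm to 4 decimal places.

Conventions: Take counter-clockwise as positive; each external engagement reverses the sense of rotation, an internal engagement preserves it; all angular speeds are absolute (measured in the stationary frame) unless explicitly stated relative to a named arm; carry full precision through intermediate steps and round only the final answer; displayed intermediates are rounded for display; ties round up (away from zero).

4-mesh fixed-axis compound train (all bearings frame-fixed)
mesh 1 [59T→84T]: ω = 116.0000×59/84 = 81.4762 rpm, sense flips to −
mesh 2 [18T→18T]: ω = 81.4762×18/18 = 81.4762 rpm, sense flips to +
mesh 3 [61T→44T]: ω = 81.4762×61/44 = 112.9556 rpm, sense flips to −
mesh 4 [40T→15T]: ω = 112.9556×40/15 = 301.2150 rpm, sense flips to +
signed output speed = +301.2150 rpm

+301.2150 rpm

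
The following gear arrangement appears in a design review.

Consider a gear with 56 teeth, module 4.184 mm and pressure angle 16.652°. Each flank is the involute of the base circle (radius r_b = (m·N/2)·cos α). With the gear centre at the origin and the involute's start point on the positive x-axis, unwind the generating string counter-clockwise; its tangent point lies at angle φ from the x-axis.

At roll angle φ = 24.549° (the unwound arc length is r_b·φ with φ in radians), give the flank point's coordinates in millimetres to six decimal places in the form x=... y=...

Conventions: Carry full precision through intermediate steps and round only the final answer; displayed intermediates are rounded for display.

single-mesh involute tooth geometry (56T wheel at module 4.184)
pitch radius r_p = m·N/2 = 4.184·56/2 = 117.152000
base radius r_b = r_p·cos α = 117.152000·cos 16.652° = 112.238985
roll angle φ = 24.549° = 0.42846088 rad
x = r_b·(cos φ + φ·sin φ) = 122.073307
y = r_b·(sin φ − φ·cos φ) = 2.889098

x=122.073307 y=2.889098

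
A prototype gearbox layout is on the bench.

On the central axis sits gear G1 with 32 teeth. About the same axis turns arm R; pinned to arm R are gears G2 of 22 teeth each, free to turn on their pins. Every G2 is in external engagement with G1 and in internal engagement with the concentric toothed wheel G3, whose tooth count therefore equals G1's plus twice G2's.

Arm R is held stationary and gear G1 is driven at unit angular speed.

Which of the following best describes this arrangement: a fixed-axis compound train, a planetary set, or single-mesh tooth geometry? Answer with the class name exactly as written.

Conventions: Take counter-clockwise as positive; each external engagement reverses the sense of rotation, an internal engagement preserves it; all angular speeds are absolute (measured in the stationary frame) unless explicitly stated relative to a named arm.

planetary set

topology: planetary set — G1 32T / G2 22T / G3 76T, arm = carrier (Willis)
classification: planetary set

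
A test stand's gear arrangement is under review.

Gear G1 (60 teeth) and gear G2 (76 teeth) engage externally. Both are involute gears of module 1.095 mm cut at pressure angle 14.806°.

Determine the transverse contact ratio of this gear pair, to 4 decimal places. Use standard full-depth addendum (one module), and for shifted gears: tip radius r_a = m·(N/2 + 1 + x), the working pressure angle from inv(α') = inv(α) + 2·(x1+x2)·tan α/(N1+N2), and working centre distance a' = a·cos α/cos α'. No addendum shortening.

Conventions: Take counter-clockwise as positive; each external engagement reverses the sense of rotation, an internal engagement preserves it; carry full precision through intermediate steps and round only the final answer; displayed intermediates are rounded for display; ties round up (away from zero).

single-mesh involute tooth geometry (60T engaging 76T at module 1.095)
base radii: r_b1 = 31.759269, r_b2 = 40.228408
tip radii: r_a1 = 33.945000, r_a2 = 42.705000
no profile shift: α' = α, a' = a
action lengths: √(r_a1²−r_b1²) = 11.983815, √(r_a2²−r_b2²) = 14.331512
base pitch p_b = π·m·cos α = 3.325823
CR = (11.983815 + 14.331512 − 74.460000·sin 14.80600°)/3.325823 = 2.191126
contact ratio ≈ 2.1911

2.1911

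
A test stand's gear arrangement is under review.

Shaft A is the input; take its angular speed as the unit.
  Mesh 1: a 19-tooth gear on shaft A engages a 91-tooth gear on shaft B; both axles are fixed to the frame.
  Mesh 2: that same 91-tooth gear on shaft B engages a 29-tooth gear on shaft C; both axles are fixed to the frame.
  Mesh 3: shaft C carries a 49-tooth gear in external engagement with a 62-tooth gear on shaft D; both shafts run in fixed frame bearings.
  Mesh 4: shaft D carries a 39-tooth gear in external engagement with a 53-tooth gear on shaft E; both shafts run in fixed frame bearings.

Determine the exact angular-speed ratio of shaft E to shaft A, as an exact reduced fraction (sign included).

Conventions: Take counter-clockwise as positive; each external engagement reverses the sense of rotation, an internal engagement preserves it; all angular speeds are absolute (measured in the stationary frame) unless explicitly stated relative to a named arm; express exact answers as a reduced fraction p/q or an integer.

36309/95294

class = fixed-axis compound train [4 meshes; 4 ratios multiply, 4 sense flips]
mesh 1 [19T→91T]: running ratio 19/91, sense −
mesh 2 [91T→29T]: running ratio 19/29, sense +
mesh 3 [49T→62T]: running ratio 931/1798, sense −
mesh 4 [39T→53T]: running ratio 36309/95294, sense +
ω_out/ω_in = 36309/95294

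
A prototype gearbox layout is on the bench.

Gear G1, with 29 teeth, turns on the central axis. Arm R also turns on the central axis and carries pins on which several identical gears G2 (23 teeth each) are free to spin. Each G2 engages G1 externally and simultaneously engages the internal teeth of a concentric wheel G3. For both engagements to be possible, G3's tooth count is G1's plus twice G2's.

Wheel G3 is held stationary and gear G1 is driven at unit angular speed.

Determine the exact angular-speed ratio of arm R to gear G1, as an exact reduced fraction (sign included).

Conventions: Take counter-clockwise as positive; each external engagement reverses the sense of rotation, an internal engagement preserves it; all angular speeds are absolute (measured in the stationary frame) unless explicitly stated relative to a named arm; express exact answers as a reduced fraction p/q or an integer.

29/104

class = planetary set [G3 = 29+2·23 = 75; Willis about the carrier]
ring teeth: 29 + 2·23 = 75
29(ω_sun−ω_arm) = −75(ω_ring−ω_arm),  ω_ring = 0, ω_sun = 1
29(1−ω_arm) = −75(0−ω_arm)  ⇒  104·ω_arm = 29  ⇒  ω_arm = 29/104
ω_out/ω_in = 29/104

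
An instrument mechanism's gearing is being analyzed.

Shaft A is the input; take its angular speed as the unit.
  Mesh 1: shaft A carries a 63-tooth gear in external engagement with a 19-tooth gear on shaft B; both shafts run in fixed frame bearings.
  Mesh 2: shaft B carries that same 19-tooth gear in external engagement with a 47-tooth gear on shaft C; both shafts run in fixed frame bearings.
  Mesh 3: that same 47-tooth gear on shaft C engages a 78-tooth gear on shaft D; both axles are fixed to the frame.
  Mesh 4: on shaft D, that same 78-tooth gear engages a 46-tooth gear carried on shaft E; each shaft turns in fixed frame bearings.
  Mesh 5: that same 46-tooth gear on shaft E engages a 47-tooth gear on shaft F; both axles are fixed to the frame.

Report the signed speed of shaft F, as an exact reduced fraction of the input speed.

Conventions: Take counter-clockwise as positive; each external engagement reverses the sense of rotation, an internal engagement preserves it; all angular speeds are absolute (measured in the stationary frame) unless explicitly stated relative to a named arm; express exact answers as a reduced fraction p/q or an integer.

-63/47

5-mesh fixed-axis compound train (all bearings frame-fixed)
mesh 1 [63T→19T]: |ω|/ω_in = 1×63/19 = 63/19, sense flips to −
mesh 2 [19T→47T]: |ω|/ω_in = (63/19)×19/47 = 63/47, sense flips to +
mesh 3 [47T→78T]: |ω|/ω_in = (63/47)×47/78 = 21/26, sense flips to −
mesh 4 [78T→46T]: |ω|/ω_in = (21/26)×78/46 = 63/46, sense flips to +
mesh 5 [46T→47T]: |ω|/ω_in = (63/46)×46/47 = 63/47, sense flips to −
signed output speed (× input speed) = -63/47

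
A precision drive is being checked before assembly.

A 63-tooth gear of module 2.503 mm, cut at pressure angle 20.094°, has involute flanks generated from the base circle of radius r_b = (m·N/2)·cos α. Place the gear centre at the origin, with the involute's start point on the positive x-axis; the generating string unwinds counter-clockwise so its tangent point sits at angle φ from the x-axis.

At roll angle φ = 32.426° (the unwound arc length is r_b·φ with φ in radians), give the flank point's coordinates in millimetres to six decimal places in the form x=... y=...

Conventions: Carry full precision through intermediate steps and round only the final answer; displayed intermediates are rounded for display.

topology: single-mesh involute geometry — m = 2.503, N = 63
pitch radius r_p = m·N/2 = 2.503·63/2 = 78.844500
base radius r_b = r_p·cos α = 78.844500·cos 20.094° = 74.045254
roll angle φ = 32.426° = 0.56594046 rad
x = r_b·(cos φ + φ·sin φ) = 84.970450
y = r_b·(sin φ − φ·cos φ) = 4.332255

x=84.970450 y=4.332255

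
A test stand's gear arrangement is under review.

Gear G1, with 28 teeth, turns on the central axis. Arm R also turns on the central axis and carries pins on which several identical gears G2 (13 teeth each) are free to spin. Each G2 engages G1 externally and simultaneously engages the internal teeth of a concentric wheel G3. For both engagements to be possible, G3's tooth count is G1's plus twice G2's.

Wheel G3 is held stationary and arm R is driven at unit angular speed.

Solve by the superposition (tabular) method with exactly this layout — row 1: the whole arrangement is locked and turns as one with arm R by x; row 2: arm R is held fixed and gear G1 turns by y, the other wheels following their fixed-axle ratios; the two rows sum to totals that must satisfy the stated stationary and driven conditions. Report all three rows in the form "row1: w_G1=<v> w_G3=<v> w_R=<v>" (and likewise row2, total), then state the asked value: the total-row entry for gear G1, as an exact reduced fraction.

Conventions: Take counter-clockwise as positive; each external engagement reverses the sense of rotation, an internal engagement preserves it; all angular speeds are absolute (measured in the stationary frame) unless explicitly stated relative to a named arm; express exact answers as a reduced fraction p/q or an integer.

recognized (axles ride arm R): planetary set, 28/13/54 teeth
row 1 (train locked, turned with arm): all members turn x
row 2: sun turns y, ring = −(28/54)·y, arm 0
boundary: total ω_ring = x − (28/54)·y = 0 and total ω_arm = x = 1  ⇒  y = 27/14, x = 1
row 2 ring = −(28/54)·27/14 = -1
totals (row 1 + row 2): sun 1 + 27/14 = 41/14, ring 1 + (-1) = 0, arm 1 + 0 = 1
asked cell (total, sun) = 41/14

row1: w_G1=1 w_G3=1 w_R=1
row2: w_G1=27/14 w_G3=-1 w_R=0
total: w_G1=41/14 w_G3=0 w_R=1
asked value: 41/14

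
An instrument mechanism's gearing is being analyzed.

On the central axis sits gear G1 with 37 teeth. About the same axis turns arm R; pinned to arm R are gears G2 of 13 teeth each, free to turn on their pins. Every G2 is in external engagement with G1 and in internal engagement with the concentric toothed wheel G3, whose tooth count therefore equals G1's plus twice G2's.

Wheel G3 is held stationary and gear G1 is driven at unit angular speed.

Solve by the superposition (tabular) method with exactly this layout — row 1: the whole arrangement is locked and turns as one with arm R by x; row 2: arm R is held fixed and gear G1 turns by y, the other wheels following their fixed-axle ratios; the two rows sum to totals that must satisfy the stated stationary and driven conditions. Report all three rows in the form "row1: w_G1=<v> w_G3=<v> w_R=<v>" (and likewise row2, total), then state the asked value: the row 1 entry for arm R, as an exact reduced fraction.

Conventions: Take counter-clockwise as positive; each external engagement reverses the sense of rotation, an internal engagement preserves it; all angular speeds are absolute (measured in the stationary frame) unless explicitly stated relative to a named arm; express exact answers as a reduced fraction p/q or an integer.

recognized (axles ride arm R): planetary set, 37/13/63 teeth
row 1 (train locked, turned with arm): all members turn x
row 2 (arm held, sun turns y): ω_ring = −(37/63)·y, ω_arm = 0
boundary: total ω_ring = x − (37/63)·y = 0 and total ω_sun = x + y = 1  ⇒  y = 63/100, x = 37/100
row 2 ring = −(37/63)·63/100 = -37/100
totals (row 1 + row 2): sun 37/100 + 63/100 = 1, ring 37/100 + (-37/100) = 0, arm 37/100 + 0 = 37/100
asked cell (row1, arm) = 37/100

row1: w_G1=37/100 w_G3=37/100 w_R=37/100
row2: w_G1=63/100 w_G3=-37/100 w_R=0
total: w_G1=1 w_G3=0 w_R=37/100
asked value: 37/100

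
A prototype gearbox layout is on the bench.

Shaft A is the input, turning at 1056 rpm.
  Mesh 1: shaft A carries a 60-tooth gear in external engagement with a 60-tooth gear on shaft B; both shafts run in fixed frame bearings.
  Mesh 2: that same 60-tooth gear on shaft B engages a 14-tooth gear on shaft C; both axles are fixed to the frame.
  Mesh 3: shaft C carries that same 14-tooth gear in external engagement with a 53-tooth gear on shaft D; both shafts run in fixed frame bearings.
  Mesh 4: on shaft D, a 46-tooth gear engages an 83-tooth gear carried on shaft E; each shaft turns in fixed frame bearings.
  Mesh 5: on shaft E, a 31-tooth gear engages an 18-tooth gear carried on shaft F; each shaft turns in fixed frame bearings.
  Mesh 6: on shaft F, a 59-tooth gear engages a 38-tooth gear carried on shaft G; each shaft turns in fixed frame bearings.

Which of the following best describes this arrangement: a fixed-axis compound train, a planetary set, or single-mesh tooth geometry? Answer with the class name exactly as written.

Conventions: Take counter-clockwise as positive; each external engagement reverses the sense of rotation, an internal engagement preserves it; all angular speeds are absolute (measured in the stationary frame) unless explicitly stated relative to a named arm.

fixed-axis compound train

6-mesh fixed-axis compound train (all bearings frame-fixed)
classification: fixed-axis compound train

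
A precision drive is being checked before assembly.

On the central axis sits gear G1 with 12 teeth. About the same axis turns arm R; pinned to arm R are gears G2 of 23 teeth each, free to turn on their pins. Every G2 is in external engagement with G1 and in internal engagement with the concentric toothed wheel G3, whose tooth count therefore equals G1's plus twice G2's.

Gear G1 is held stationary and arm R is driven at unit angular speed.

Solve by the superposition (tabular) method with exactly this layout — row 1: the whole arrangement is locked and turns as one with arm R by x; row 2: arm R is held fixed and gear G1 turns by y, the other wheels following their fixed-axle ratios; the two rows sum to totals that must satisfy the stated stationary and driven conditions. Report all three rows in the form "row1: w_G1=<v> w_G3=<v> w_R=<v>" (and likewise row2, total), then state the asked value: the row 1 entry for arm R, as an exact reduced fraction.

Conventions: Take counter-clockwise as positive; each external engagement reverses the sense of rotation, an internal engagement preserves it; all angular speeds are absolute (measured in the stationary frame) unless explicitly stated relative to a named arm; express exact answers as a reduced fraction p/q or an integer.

row1: w_G1=1 w_G3=1 w_R=1
row2: w_G1=-1 w_G3=6/29 w_R=0
total: w_G1=0 w_G3=35/29 w_R=1
asked value: 1

topology: planetary set — G1 12T / G2 23T / G3 58T, arm = carrier (Willis)
row 1 (train locked, turned with arm): all members turn x
superposition row 2 [arm held]: sun y, ring −(12/58)·y, arm 0
boundary: total ω_sun = x + y = 0 and total ω_arm = x = 1  ⇒  y = -1, x = 1
row 2 ring = −(12/58)·(-1) = 6/29
totals (row 1 + row 2): sun 1 + (-1) = 0, ring 1 + 6/29 = 35/29, arm 1 + 0 = 1
asked cell (row1, arm) = 1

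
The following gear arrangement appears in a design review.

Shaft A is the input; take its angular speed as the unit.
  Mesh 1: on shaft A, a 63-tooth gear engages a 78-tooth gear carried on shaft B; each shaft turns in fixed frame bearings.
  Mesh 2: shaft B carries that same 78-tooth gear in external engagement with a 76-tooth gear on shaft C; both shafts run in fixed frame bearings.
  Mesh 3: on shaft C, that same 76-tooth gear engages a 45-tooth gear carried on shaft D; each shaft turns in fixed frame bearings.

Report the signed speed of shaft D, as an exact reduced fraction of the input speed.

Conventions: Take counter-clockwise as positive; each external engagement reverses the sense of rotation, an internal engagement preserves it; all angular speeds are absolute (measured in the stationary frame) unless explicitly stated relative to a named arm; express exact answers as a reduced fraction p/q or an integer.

3-mesh fixed-axis compound train (all bearings frame-fixed)
mesh 1 [63T→78T]: |ω|/ω_in = 1×63/78 = 21/26, sense flips to −
mesh 2 [78T→76T]: |ω|/ω_in = (21/26)×78/76 = 63/76, sense flips to +
mesh 3 [76T→45T]: |ω|/ω_in = (63/76)×76/45 = 7/5, sense flips to −
signed output speed (× input speed) = -7/5

-7/5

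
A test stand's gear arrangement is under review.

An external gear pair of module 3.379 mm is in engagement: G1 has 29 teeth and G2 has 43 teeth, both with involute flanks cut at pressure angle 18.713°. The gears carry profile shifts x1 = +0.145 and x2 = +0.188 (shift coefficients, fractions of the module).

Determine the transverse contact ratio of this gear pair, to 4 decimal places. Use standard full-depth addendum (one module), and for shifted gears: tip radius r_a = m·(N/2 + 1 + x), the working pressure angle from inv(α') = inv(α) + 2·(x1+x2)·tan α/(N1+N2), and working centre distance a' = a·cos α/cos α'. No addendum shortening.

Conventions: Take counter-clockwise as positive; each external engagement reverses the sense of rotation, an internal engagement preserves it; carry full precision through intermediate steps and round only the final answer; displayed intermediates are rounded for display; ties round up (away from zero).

1.6747

single-mesh involute tooth geometry (29T engaging 43T at module 3.379)
base radii: r_b1 = 46.405476, r_b2 = 68.808119
tip radii: r_a1 = 52.864455, r_a2 = 76.662752
inv(α') = inv(18.713°) + 2·(+0.145+0.188)·tan α/(29+43) = 0.01526406  ⇒  α' = 20.15427°
a' = a·cos α / cos α' = 121.6440·cos 18.713°/cos 20.15427° = 122.728462
action lengths: √(r_a1²−r_b1²) = 25.321580, √(r_a2²−r_b2²) = 33.802667
base pitch p_b = π·m·cos α = 10.054283
CR = (25.321580 + 33.802667 − 122.728462·sin 20.15427°)/10.054283 = 1.674737
contact ratio ≈ 1.6747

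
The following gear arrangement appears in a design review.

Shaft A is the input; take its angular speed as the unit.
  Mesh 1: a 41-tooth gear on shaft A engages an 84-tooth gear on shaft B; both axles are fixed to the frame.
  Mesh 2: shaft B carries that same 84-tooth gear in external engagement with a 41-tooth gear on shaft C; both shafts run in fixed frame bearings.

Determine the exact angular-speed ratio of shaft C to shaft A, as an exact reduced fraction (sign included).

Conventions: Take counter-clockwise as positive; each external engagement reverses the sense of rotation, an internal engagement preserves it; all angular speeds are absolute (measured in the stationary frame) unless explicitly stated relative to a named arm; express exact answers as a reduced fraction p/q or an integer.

class = fixed-axis compound train [2 meshes; 2 ratios multiply, 2 sense flips]
mesh 1 [41T→84T]: running ratio 41/84, sense −
mesh 2 [84T→41T]: running ratio 1, sense +
ω_out/ω_in = 1

1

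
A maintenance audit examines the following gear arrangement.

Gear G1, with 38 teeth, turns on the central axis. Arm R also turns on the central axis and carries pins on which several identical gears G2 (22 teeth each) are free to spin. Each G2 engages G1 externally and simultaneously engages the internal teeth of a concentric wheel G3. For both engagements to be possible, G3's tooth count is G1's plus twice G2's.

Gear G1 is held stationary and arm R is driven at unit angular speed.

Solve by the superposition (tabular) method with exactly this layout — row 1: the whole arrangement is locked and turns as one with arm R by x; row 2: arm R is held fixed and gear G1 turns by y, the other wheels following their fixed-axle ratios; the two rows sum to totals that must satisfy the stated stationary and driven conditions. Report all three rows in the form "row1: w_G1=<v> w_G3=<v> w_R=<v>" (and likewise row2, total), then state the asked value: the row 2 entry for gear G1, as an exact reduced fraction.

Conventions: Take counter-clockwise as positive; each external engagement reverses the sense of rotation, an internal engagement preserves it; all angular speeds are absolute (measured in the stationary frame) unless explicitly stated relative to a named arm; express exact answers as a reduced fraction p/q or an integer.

class = planetary set [G3 = 38+2·22 = 82; Willis about the carrier]
superposition row 1 [locked train]: every member turns x
superposition row 2 [arm held]: sun y, ring −(38/82)·y, arm 0
boundary: total ω_sun = x + y = 0 and total ω_arm = x = 1  ⇒  y = -1, x = 1
row 2 ring = −(38/82)·(-1) = 19/41
totals (row 1 + row 2): sun 1 + (-1) = 0, ring 1 + 19/41 = 60/41, arm 1 + 0 = 1
asked cell (row2, sun) = -1

row1: w_G1=1 w_G3=1 w_R=1
row2: w_G1=-1 w_G3=19/41 w_R=0
total: w_G1=0 w_G3=60/41 w_R=1
asked value: -1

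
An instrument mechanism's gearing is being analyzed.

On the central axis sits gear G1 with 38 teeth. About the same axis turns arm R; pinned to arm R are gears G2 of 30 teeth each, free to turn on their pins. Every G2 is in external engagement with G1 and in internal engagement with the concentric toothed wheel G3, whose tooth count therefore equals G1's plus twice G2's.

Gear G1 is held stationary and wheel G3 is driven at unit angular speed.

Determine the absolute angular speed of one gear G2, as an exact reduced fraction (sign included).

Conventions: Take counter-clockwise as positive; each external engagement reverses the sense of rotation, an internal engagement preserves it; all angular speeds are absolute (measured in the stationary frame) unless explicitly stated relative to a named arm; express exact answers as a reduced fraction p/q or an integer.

49/30

topology: planetary set — G1 38T / G2 30T / G3 98T, arm = carrier (Willis)
ring teeth: 38 + 2·30 = 98
38(ω_sun−ω_arm) = −98(ω_ring−ω_arm),  ω_sun = 0, ω_ring = 1
38(0−ω_arm) = −98(1−ω_arm)  ⇒  136·ω_arm = 98  ⇒  ω_arm = 49/68
sun–planet mesh: 38·(0−49/68) = −30·(ω_p−ω_arm)  ⇒  ω_p−ω_arm = 931/1020
ω_p = 49/68 + 931/1020 = 49/30
exact speed ratio = 49/30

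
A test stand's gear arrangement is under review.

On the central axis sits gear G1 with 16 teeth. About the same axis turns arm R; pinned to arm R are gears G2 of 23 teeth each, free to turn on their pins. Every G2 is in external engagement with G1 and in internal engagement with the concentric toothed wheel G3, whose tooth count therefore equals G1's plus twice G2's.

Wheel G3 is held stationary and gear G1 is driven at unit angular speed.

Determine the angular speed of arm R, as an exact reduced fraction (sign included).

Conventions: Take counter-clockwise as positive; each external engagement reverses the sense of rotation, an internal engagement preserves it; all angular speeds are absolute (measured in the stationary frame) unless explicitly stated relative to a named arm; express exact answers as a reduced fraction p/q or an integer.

class = planetary set [G3 = 16+2·23 = 62; Willis about the carrier]
ring teeth: 16 + 2·23 = 62
16(ω_sun−ω_arm) = −62(ω_ring−ω_arm),  ω_ring = 0, ω_sun = 1
16(1−ω_arm) = −62(0−ω_arm)  ⇒  78·ω_arm = 16  ⇒  ω_arm = 8/39
exact speed ratio = 8/39

8/39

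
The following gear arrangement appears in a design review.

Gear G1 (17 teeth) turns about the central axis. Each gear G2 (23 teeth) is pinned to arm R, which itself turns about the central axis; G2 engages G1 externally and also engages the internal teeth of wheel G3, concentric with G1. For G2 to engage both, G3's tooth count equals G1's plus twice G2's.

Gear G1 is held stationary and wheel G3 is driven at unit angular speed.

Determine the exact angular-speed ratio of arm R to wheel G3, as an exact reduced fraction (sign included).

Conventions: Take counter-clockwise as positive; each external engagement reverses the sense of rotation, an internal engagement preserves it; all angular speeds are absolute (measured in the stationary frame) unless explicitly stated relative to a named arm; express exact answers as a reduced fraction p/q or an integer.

class = planetary set [G3 = 17+2·23 = 63; Willis about the carrier]
ring teeth: 17 + 2·23 = 63
17(ω_sun−ω_arm) = −63(ω_ring−ω_arm),  ω_sun = 0, ω_ring = 1
17(0−ω_arm) = −63(1−ω_arm)  ⇒  80·ω_arm = 63  ⇒  ω_arm = 63/80
ω_out/ω_in = 63/80

63/80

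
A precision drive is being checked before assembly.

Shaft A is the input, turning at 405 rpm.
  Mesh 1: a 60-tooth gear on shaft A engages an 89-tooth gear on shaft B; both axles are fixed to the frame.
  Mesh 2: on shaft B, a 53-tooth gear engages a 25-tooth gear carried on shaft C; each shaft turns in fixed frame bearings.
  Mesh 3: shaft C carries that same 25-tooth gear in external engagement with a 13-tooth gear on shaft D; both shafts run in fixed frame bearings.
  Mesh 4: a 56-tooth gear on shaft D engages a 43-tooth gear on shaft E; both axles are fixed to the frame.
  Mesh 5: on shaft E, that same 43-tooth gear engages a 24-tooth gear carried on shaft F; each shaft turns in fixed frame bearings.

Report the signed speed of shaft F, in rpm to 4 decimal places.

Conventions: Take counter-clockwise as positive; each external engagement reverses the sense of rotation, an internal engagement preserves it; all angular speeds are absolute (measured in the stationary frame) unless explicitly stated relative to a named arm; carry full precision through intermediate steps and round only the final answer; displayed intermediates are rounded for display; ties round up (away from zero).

recognized (6 fixed axles, 5 meshes): fixed-axis compound train
mesh 1 [60T→89T]: ω = 405.0000×60/89 = 273.0337 rpm, sense flips to −
mesh 2 [53T→25T]: ω = 273.0337×53/25 = 578.8315 rpm, sense flips to +
mesh 3 [25T→13T]: ω = 578.8315×25/13 = 1113.1374 rpm, sense flips to −
mesh 4 [56T→43T]: ω = 1113.1374×56/43 = 1449.6673 rpm, sense flips to +
mesh 5 [43T→24T]: ω = 1449.6673×43/24 = 2597.3207 rpm, sense flips to −
signed output speed = -2597.3207 rpm

-2597.3207 rpm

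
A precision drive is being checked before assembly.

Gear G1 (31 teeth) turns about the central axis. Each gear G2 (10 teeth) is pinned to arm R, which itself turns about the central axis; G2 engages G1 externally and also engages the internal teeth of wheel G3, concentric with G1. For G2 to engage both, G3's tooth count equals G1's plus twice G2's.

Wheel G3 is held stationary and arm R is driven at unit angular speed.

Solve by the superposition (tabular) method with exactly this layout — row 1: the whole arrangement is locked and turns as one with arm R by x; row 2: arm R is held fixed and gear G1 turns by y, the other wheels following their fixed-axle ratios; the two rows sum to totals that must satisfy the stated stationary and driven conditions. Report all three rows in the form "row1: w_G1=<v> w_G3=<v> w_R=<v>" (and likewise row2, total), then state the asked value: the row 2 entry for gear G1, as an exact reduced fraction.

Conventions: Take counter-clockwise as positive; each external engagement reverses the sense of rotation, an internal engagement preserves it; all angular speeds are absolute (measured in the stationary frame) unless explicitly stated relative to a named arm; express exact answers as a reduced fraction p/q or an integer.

planetary set (31T centre, 10T on arm, 51T internal) — Willis relation
row 1 — lock + rotate with arm: ω_sun = ω_ring = ω_arm = x
row 2: sun turns y, ring = −(31/51)·y, arm 0
boundary: total ω_ring = x − (31/51)·y = 0 and total ω_arm = x = 1  ⇒  y = 51/31, x = 1
row 2 ring = −(31/51)·51/31 = -1
totals (row 1 + row 2): sun 1 + 51/31 = 82/31, ring 1 + (-1) = 0, arm 1 + 0 = 1
asked cell (row2, sun) = 51/31

row1: w_G1=1 w_G3=1 w_R=1
row2: w_G1=51/31 w_G3=-1 w_R=0
total: w_G1=82/31 w_G3=0 w_R=1
asked value: 51/31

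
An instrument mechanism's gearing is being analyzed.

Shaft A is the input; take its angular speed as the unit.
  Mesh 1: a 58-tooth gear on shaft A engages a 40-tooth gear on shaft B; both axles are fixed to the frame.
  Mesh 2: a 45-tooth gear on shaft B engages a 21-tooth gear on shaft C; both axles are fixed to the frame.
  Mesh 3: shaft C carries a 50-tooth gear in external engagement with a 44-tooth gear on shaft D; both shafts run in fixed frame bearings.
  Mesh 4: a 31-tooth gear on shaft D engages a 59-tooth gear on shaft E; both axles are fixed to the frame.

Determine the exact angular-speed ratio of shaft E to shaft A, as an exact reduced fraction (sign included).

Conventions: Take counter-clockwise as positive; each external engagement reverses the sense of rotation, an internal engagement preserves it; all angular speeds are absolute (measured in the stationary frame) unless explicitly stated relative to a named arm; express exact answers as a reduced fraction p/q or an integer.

67425/36344

class = fixed-axis compound train [4 meshes; 4 ratios multiply, 4 sense flips]
mesh 1 [58T→40T]: running ratio 29/20, sense −
mesh 2 [45T→21T]: running ratio 87/28, sense +
mesh 3 [50T→44T]: running ratio 2175/616, sense −
mesh 4 [31T→59T]: running ratio 67425/36344, sense +
ω_out/ω_in = 67425/36344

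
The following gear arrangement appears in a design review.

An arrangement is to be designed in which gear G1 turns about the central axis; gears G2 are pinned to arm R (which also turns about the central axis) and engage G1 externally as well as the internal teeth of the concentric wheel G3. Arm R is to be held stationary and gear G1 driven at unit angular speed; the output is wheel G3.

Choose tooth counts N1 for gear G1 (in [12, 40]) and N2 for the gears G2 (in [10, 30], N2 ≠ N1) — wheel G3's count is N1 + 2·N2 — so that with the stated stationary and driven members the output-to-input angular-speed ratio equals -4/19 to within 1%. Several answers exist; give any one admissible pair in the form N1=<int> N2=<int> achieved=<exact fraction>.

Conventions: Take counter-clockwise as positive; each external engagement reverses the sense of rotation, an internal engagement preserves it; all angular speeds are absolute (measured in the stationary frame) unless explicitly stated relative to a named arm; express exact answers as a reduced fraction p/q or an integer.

topology: planetary set — design target -4/19, arm = carrier (Willis)
Willis with ω_arm = 0: ω_ring/ω_sun = −N1/N3; set equal to -4/19  ⇒  N3/N1 = −1/(-4/19) = 19/4
N3 = N1 + 2·N2  ⇒  N2/N1 = (N3/N1 − 1)/2 = (19/4 − 1)/2 = 15/8
smallest multiple with N1 ≥ 12 and N2 ≥ 10: k = 2  ⇒  N1 = 2·8 = 16, N2 = 2·15 = 30 (N1 ≤ 40, N2 ≤ 30, N2 ≠ N1 ✓), N3 = 16 + 2·30 = 76
check: −N1/N3 with N1 = 16, N3 = 76 gives -4/19; |achieved − target| = 0 ≤ 1/475 ✓

N1=16 N2=30 achieved=-4/19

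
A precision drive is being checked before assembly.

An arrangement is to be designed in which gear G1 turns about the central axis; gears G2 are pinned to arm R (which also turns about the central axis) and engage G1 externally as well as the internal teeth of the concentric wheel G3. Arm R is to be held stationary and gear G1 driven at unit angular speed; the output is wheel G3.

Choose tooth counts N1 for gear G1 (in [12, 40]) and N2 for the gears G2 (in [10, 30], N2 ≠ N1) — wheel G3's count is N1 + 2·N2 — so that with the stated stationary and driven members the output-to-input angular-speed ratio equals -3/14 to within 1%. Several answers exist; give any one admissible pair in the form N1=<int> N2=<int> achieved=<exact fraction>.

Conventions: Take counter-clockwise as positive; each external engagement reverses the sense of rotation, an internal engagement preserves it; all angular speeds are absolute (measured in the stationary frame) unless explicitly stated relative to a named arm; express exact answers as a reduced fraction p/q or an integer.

class = planetary set [ratio -3/14 wanted; Willis about the carrier]
Willis with ω_arm = 0: ω_ring/ω_sun = −N1/N3; set equal to -3/14  ⇒  N3/N1 = −1/(-3/14) = 14/3
N3 = N1 + 2·N2  ⇒  N2/N1 = (N3/N1 − 1)/2 = (14/3 − 1)/2 = 11/6
smallest multiple with N1 ≥ 12 and N2 ≥ 10: k = 2  ⇒  N1 = 2·6 = 12, N2 = 2·11 = 22 (N1 ≤ 40, N2 ≤ 30, N2 ≠ N1 ✓), N3 = 12 + 2·22 = 56
check: −N1/N3 with N1 = 12, N3 = 56 gives -3/14; |achieved − target| = 0 ≤ 3/1400 ✓

N1=12 N2=22 achieved=-3/14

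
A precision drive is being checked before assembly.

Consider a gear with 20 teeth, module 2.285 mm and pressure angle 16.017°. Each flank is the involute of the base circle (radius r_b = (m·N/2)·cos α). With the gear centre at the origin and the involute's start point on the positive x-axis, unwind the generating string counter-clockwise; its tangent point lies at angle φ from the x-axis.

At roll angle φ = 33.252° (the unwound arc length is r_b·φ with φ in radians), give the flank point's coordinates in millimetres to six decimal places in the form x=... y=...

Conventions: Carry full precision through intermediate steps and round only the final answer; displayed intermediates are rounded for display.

single-mesh involute tooth geometry (20T wheel at module 2.285)
pitch radius r_p = m·N/2 = 2.285·20/2 = 22.850000
base radius r_b = r_p·cos α = 22.850000·cos 16.017° = 21.962960
roll angle φ = 33.252° = 0.58035688 rad
x = r_b·(cos φ + φ·sin φ) = 25.356011
y = r_b·(sin φ − φ·cos φ) = 1.383427

x=25.356011 y=1.383427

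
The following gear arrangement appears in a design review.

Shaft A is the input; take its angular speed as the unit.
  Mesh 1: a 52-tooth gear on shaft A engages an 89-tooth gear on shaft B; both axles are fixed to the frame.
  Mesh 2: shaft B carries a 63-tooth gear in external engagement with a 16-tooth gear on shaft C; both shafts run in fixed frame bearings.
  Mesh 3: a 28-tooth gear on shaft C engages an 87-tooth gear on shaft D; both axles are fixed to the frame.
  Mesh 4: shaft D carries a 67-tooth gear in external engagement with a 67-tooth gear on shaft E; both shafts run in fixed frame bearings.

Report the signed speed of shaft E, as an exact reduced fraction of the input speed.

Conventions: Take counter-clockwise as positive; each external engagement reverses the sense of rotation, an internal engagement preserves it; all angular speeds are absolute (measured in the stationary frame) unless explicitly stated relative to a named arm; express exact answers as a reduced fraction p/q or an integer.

1911/2581

4-mesh fixed-axis compound train (all bearings frame-fixed)
mesh 1 [52T→89T]: |ω|/ω_in = 1×52/89 = 52/89, sense flips to −
mesh 2 [63T→16T]: |ω|/ω_in = (52/89)×63/16 = 819/356, sense flips to +
mesh 3 [28T→87T]: |ω|/ω_in = (819/356)×28/87 = 1911/2581, sense flips to −
mesh 4 [67T→67T]: |ω|/ω_in = (1911/2581)×67/67 = 1911/2581, sense flips to +
signed output speed (× input speed) = 1911/2581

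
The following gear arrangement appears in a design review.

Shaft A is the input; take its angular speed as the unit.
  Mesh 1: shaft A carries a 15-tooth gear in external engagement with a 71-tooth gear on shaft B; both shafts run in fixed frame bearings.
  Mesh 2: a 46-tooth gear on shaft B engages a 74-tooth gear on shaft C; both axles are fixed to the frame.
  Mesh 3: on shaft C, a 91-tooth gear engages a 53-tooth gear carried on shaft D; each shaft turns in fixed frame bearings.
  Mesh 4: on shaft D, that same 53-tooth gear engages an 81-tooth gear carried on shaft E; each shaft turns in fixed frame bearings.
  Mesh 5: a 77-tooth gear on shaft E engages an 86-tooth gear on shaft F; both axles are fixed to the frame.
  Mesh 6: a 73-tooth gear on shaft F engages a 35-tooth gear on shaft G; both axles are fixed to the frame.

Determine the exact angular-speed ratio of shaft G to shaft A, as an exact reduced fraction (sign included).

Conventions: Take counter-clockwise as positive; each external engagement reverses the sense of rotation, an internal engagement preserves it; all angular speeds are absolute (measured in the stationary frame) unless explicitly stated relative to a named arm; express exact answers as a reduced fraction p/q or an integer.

class = fixed-axis compound train [6 meshes; 6 ratios multiply, 6 sense flips]
mesh 1 [15T→71T]: running ratio 15/71, sense −
mesh 2 [46T→74T]: running ratio 345/2627, sense +
mesh 3 [91T→53T]: running ratio 31395/139231, sense −
mesh 4 [53T→81T]: running ratio 10465/70929, sense +
mesh 5 [77T→86T]: running ratio 805805/6099894, sense −
mesh 6 [73T→35T]: running ratio 1680679/6099894, sense +
ω_out/ω_in = 1680679/6099894

1680679/6099894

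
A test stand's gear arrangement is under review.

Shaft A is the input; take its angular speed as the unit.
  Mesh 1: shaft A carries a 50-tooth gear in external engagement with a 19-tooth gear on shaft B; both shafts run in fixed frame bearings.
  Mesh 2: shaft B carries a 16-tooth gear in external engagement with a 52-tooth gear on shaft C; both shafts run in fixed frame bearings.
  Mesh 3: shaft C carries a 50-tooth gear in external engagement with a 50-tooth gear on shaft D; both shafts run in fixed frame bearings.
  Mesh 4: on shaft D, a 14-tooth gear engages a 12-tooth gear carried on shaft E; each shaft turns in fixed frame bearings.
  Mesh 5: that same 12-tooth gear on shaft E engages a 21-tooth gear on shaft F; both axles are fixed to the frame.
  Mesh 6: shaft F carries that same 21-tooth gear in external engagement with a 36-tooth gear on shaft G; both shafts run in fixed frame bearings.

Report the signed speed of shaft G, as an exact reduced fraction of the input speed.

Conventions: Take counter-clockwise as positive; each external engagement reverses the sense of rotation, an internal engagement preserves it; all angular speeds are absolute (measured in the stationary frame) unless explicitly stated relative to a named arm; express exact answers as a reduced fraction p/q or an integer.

700/2223

6-mesh fixed-axis compound train (all bearings frame-fixed)
mesh 1 [50T→19T]: |ω|/ω_in = 1×50/19 = 50/19, sense flips to −
mesh 2 [16T→52T]: |ω|/ω_in = (50/19)×16/52 = 200/247, sense flips to +
mesh 3 [50T→50T]: |ω|/ω_in = (200/247)×50/50 = 200/247, sense flips to −
mesh 4 [14T→12T]: |ω|/ω_in = (200/247)×14/12 = 700/741, sense flips to +
mesh 5 [12T→21T]: |ω|/ω_in = (700/741)×12/21 = 400/741, sense flips to −
mesh 6 [21T→36T]: |ω|/ω_in = (400/741)×21/36 = 700/2223, sense flips to +
signed output speed (× input speed) = 700/2223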